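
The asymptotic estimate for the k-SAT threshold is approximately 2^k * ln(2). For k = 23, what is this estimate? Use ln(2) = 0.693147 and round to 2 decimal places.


Using the asymptotic formula: threshold ~ 2^k * ln(2).
2^23 = 8388608.
8388608 * 0.693147 = 5814538.47.

5814538.47


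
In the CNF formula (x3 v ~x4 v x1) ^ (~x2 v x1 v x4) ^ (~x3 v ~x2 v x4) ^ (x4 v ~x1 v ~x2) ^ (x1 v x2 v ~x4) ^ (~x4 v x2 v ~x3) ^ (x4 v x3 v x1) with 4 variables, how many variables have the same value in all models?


Find all satisfying assignments: 7 model(s).
Check which variables have the same value in every model.
No variable is fixed across all models.
Backbone size = 0.

0


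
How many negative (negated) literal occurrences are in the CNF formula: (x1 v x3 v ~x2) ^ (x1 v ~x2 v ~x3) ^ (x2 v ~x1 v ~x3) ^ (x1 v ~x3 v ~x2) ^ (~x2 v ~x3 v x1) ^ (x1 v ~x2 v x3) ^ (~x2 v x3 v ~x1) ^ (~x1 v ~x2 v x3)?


Scan each clause for negated literals.
Clause 1: 1 negative; Clause 2: 2 negative; Clause 3: 2 negative; Clause 4: 2 negative; Clause 5: 2 negative; Clause 6: 1 negative; Clause 7: 2 negative; Clause 8: 2 negative.
Total negative literal occurrences = 14.

14


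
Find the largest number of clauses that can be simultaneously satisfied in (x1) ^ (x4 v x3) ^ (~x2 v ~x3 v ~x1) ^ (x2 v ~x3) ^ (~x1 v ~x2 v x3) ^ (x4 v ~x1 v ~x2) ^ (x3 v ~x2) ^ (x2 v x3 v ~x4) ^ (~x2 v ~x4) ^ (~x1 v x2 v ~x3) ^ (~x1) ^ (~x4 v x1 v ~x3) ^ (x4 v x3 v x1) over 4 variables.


Enumerate all 16 truth assignments.
For each, count how many of the 13 clauses are satisfied.
The formula is not fully satisfiable, so the maximum is below 13.
Maximum simultaneously satisfiable clauses = 12.

12


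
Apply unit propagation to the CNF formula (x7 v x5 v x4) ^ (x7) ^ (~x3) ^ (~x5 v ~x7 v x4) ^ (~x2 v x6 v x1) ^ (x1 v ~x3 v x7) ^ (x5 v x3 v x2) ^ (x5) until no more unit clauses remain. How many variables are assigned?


Unit propagation repeatedly assigns the literal in any unit clause, then simplifies.
Assignments in order: x7 = T, x3 = F, x5 = T, x4 = T.
No further unit clauses remain.
Total variables assigned = 4.

4


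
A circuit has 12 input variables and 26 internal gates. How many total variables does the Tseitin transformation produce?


The Tseitin transformation introduces one auxiliary variable per gate.
Total variables = inputs + gates = 12 + 26 = 38.

38


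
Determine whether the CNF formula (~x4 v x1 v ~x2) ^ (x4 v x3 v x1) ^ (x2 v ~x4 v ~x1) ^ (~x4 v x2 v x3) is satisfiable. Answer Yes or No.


Check all 16 possible truth assignments.
Number of satisfying assignments found: 9.
The formula is satisfiable.

Yes


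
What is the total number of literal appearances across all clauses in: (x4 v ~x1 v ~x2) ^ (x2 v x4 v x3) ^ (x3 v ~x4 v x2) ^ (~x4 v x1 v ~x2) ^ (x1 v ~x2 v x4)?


Clause lengths: 3, 3, 3, 3, 3.
Sum = 3 + 3 + 3 + 3 + 3 = 15.

15


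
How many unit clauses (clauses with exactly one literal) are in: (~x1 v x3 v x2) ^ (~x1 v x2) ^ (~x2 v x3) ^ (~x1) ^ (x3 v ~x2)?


A unit clause contains exactly one literal.
Unit clauses found: (~x1).
Count = 1.

1


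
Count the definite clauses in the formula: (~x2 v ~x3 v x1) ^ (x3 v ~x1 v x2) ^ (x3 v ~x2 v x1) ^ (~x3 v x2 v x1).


A definite clause has exactly one positive literal.
Clause 1: 1 positive -> definite
Clause 2: 2 positive -> not definite
Clause 3: 2 positive -> not definite
Clause 4: 2 positive -> not definite
Definite clause count = 1.

1


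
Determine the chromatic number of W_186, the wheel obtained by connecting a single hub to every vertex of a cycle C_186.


W_186 consists of the cycle C_186 together with a hub vertex adjacent to every cycle vertex.
The cycle C_186 needs 2 colors (even cycle -> 2).
The hub is adjacent to every cycle vertex, so it must receive a new color distinct from all of them.
Chromatic number = 2 + 1 = 3.

3


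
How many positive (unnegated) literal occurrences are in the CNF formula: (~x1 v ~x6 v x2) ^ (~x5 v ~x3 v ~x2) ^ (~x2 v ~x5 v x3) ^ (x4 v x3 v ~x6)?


Scan each clause for unnegated literals.
Clause 1: 1 positive; Clause 2: 0 positive; Clause 3: 1 positive; Clause 4: 2 positive.
Total positive literal occurrences = 4.

4


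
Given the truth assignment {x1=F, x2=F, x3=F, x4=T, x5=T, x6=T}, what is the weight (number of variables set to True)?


The weight is the number of variables assigned True.
True variables: x4, x5, x6.
Weight = 3.

3


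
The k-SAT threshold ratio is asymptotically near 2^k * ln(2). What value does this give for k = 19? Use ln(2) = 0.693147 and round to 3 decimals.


Using the asymptotic formula: threshold ~ 2^k * ln(2).
2^19 = 524288.
524288 * 0.693147 = 363408.654.

363408.654


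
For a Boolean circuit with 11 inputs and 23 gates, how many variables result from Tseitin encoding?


The Tseitin transformation introduces one auxiliary variable per gate.
Total variables = inputs + gates = 11 + 23 = 34.

34


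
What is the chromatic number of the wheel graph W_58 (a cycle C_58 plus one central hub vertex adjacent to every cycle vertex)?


W_58 consists of the cycle C_58 together with a hub vertex adjacent to every cycle vertex.
The cycle C_58 needs 2 colors (even cycle -> 2).
The hub is adjacent to every cycle vertex, so it must receive a new color distinct from all of them.
Chromatic number = 2 + 1 = 3.

3


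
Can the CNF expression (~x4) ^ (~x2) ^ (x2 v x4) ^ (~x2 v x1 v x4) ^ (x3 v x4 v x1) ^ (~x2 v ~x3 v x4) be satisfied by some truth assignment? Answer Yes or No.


Check all 16 possible truth assignments.
Number of satisfying assignments found: 0.
The formula is unsatisfiable.

No


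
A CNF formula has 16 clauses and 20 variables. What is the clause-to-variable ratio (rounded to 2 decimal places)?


Clause-to-variable ratio = clauses / variables.
16 / 20 = 0.8.

0.8


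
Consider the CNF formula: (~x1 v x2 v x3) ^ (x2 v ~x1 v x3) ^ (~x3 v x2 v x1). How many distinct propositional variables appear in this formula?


Identify each distinct variable in the formula.
Variables found: x1, x2, x3.
Total distinct variables = 3.

3


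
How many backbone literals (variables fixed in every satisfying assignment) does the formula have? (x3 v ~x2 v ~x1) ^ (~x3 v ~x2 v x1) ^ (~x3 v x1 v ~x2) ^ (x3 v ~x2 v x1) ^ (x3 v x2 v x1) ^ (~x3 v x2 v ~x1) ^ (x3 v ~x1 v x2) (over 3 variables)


Find all satisfying assignments: 2 model(s).
Check which variables have the same value in every model.
Fixed variables: x3=T.
Backbone size = 1.

1


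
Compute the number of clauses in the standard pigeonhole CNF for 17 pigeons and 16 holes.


The PHP encoding has two parts:
1) At-least-one-hole clauses: 17 (one per pigeon, each with 16 literals).
2) At-most-one-pigeon-per-hole clauses: 16 holes * C(17,2) = 16 * 136 = 2176.
Total clauses = 17 + 2176 = 2193.

2193


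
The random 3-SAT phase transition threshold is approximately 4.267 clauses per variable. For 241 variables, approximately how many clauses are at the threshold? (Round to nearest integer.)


The 3-SAT phase transition occurs at approximately 4.267 clauses per variable.
m = 4.267 * 241 = 1028.347.
Rounded to nearest integer: 1028.

1028


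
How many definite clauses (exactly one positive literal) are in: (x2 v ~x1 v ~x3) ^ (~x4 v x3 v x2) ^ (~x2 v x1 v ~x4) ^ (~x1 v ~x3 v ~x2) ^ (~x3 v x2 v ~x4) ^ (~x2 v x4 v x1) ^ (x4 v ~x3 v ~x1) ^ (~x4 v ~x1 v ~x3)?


A definite clause has exactly one positive literal.
Clause 1: 1 positive -> definite
Clause 2: 2 positive -> not definite
Clause 3: 1 positive -> definite
Clause 4: 0 positive -> not definite
Clause 5: 1 positive -> definite
Clause 6: 2 positive -> not definite
Clause 7: 1 positive -> definite
Clause 8: 0 positive -> not definite
Definite clause count = 4.

4


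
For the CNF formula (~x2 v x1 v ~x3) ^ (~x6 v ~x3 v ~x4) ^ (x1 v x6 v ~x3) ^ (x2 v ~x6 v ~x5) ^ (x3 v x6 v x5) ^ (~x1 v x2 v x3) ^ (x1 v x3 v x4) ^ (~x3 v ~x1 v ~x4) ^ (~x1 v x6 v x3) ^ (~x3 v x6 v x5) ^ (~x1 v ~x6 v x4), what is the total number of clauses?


Each group enclosed in parentheses joined by ^ is one clause.
Counting the conjuncts: 11 clauses.

11


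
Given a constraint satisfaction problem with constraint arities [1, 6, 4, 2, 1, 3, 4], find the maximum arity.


The arities are: 1, 6, 4, 2, 1, 3, 4.
Scan for the maximum value.
Maximum arity = 6.

6


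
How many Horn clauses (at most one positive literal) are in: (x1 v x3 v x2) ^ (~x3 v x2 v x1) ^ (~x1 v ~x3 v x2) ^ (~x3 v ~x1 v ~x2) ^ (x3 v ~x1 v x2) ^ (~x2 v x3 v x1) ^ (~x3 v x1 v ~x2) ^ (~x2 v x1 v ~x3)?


A Horn clause has at most one positive literal.
Clause 1: 3 positive lit(s) -> not Horn
Clause 2: 2 positive lit(s) -> not Horn
Clause 3: 1 positive lit(s) -> Horn
Clause 4: 0 positive lit(s) -> Horn
Clause 5: 2 positive lit(s) -> not Horn
Clause 6: 2 positive lit(s) -> not Horn
Clause 7: 1 positive lit(s) -> Horn
Clause 8: 1 positive lit(s) -> Horn
Total Horn clauses = 4.

4


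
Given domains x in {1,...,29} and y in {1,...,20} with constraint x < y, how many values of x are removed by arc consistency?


For the constraint x < y, x needs a supporting value in y's domain.
x can be at most 19 (one less than y's maximum).
Valid x values from domain: 19 out of 29.
Pruned = 29 - 19 = 10.

10


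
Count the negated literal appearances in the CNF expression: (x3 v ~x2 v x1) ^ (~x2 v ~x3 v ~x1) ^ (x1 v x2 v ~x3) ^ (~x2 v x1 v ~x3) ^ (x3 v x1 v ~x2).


Scan each clause for negated literals.
Clause 1: 1 negative; Clause 2: 3 negative; Clause 3: 1 negative; Clause 4: 2 negative; Clause 5: 1 negative.
Total negative literal occurrences = 8.

8


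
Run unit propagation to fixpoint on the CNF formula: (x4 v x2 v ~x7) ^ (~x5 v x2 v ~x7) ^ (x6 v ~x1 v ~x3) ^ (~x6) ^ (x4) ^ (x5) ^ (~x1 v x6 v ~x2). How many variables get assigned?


Unit propagation repeatedly assigns the literal in any unit clause, then simplifies.
Assignments in order: x6 = F, x4 = T, x5 = T.
No further unit clauses remain.
Total variables assigned = 3.

3


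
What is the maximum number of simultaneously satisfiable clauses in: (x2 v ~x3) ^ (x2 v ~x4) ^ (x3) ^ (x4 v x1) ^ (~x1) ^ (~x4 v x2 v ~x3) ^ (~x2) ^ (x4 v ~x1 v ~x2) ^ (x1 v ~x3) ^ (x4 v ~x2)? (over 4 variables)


Enumerate all 16 truth assignments.
For each, count how many of the 10 clauses are satisfied.
The formula is not fully satisfiable, so the maximum is below 10.
Maximum simultaneously satisfiable clauses = 8.

8


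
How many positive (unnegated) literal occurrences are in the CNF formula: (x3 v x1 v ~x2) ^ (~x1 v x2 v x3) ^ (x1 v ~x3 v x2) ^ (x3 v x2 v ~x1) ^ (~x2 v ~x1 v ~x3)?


Scan each clause for unnegated literals.
Clause 1: 2 positive; Clause 2: 2 positive; Clause 3: 2 positive; Clause 4: 2 positive; Clause 5: 0 positive.
Total positive literal occurrences = 8.

8


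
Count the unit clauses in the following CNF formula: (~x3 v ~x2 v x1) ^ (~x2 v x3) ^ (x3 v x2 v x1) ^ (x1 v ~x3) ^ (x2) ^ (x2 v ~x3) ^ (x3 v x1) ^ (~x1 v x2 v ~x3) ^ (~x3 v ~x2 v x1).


A unit clause contains exactly one literal.
Unit clauses found: (x2).
Count = 1.

1


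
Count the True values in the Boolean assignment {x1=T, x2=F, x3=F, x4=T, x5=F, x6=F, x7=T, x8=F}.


The weight is the number of variables assigned True.
True variables: x1, x4, x7.
Weight = 3.

3


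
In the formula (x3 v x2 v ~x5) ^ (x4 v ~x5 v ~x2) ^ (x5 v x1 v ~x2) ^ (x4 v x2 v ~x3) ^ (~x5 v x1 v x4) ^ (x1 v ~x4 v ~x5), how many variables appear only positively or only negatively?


A pure literal appears in only one polarity across all clauses.
Pure literals: x1 (positive only).
Count = 1.

1


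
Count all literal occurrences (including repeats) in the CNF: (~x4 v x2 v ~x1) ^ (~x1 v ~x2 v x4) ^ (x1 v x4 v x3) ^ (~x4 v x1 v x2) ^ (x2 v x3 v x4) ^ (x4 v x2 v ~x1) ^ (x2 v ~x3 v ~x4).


Clause lengths: 3, 3, 3, 3, 3, 3, 3.
Sum = 3 + 3 + 3 + 3 + 3 + 3 + 3 = 21.

21


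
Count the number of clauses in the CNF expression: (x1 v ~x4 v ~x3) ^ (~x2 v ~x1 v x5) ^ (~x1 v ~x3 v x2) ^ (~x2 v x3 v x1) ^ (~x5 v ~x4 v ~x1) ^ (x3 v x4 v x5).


Each group enclosed in parentheses joined by ^ is one clause.
Counting the conjuncts: 6 clauses.

6


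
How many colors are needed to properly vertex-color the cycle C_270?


A cycle on an even number of vertices is bipartite: alternate two colors around the cycle.
Since 270 is even, two colors suffice, and at least two are needed because the graph has edges.
Chromatic number = 2.

2


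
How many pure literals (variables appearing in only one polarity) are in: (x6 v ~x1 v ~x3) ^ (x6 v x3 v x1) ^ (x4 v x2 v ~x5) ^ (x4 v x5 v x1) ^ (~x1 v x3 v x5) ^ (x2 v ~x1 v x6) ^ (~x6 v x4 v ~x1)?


A pure literal appears in only one polarity across all clauses.
Pure literals: x2 (positive only), x4 (positive only).
Count = 2.

2


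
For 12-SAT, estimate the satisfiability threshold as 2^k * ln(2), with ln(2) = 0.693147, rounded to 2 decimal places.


Using the asymptotic formula: threshold ~ 2^k * ln(2).
2^12 = 4096.
4096 * 0.693147 = 2839.13.

2839.13


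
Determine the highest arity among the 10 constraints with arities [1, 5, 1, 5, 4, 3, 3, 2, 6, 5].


The arities are: 1, 5, 1, 5, 4, 3, 3, 2, 6, 5.
Scan for the maximum value.
Maximum arity = 6.

6


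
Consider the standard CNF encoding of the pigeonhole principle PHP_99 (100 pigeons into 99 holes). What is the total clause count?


The PHP encoding has two parts:
1) At-least-one-hole clauses: 100 (one per pigeon, each with 99 literals).
2) At-most-one-pigeon-per-hole clauses: 99 holes * C(100,2) = 99 * 4950 = 490050.
Total clauses = 100 + 490050 = 490150.

490150


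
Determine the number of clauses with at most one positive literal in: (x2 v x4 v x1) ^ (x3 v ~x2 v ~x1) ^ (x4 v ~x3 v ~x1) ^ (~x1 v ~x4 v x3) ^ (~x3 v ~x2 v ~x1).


A Horn clause has at most one positive literal.
Clause 1: 3 positive lit(s) -> not Horn
Clause 2: 1 positive lit(s) -> Horn
Clause 3: 1 positive lit(s) -> Horn
Clause 4: 1 positive lit(s) -> Horn
Clause 5: 0 positive lit(s) -> Horn
Total Horn clauses = 4.

4


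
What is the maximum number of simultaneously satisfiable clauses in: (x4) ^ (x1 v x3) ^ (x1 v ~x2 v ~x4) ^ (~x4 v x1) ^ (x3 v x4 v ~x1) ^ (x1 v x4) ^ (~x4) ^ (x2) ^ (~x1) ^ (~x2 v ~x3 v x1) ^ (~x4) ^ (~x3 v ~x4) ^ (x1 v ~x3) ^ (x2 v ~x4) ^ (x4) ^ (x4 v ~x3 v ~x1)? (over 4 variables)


Enumerate all 16 truth assignments.
For each, count how many of the 16 clauses are satisfied.
The formula is not fully satisfiable, so the maximum is below 16.
Maximum simultaneously satisfiable clauses = 13.

13


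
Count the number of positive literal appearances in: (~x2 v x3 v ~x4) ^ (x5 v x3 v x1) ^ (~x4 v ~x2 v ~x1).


Scan each clause for unnegated literals.
Clause 1: 1 positive; Clause 2: 3 positive; Clause 3: 0 positive.
Total positive literal occurrences = 4.

4


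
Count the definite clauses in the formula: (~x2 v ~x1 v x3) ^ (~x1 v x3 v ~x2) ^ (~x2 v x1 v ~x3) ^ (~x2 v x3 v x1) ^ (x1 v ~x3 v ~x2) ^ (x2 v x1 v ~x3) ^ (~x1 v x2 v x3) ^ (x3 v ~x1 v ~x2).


A definite clause has exactly one positive literal.
Clause 1: 1 positive -> definite
Clause 2: 1 positive -> definite
Clause 3: 1 positive -> definite
Clause 4: 2 positive -> not definite
Clause 5: 1 positive -> definite
Clause 6: 2 positive -> not definite
Clause 7: 2 positive -> not definite
Clause 8: 1 positive -> definite
Definite clause count = 5.

5


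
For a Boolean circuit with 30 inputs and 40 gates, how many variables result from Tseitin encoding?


The Tseitin transformation introduces one auxiliary variable per gate.
Total variables = inputs + gates = 30 + 40 = 70.

70


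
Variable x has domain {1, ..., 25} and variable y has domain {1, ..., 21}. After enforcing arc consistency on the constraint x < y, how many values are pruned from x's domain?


For the constraint x < y, x needs a supporting value in y's domain.
x can be at most 20 (one less than y's maximum).
Valid x values from domain: 20 out of 25.
Pruned = 25 - 20 = 5.

5


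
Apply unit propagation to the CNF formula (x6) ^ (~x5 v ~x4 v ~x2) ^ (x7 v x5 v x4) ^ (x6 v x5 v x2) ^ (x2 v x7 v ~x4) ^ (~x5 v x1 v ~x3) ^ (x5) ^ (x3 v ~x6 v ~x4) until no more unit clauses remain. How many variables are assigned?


Unit propagation repeatedly assigns the literal in any unit clause, then simplifies.
Assignments in order: x6 = T, x5 = T.
No further unit clauses remain.
Total variables assigned = 2.

2


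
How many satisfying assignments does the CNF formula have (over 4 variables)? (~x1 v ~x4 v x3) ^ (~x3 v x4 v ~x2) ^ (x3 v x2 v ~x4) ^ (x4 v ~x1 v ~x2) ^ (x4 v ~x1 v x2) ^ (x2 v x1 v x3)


Enumerate all 16 truth assignments over 4 variables.
Test each against every clause.
Satisfying assignments found: 7.

7


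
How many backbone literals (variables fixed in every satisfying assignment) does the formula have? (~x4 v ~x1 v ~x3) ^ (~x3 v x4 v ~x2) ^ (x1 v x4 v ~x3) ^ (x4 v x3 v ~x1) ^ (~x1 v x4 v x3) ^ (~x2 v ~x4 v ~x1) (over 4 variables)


Find all satisfying assignments: 8 model(s).
Check which variables have the same value in every model.
No variable is fixed across all models.
Backbone size = 0.

0


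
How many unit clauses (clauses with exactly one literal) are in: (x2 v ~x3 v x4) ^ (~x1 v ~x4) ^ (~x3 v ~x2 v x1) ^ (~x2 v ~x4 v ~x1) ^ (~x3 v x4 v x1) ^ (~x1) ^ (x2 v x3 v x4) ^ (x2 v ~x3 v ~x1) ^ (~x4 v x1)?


A unit clause contains exactly one literal.
Unit clauses found: (~x1).
Count = 1.

1


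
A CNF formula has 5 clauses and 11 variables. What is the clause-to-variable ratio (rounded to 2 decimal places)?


Clause-to-variable ratio = clauses / variables.
5 / 11 = 0.45.

0.45


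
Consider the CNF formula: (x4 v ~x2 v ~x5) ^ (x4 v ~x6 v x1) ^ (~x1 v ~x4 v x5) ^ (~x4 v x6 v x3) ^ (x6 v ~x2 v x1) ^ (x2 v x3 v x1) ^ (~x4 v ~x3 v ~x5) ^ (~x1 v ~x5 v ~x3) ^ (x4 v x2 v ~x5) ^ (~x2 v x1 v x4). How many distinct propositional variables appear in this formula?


Identify each distinct variable in the formula.
Variables found: x1, x2, x3, x4, x5, x6.
Total distinct variables = 6.

6


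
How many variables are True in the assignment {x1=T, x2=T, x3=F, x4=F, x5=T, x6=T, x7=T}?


The weight is the number of variables assigned True.
True variables: x1, x2, x5, x6, x7.
Weight = 5.

5


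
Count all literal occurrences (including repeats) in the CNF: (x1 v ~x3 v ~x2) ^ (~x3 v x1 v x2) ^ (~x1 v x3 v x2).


Clause lengths: 3, 3, 3.
Sum = 3 + 3 + 3 = 9.

9


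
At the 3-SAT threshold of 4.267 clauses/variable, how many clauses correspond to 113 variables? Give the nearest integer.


The 3-SAT phase transition occurs at approximately 4.267 clauses per variable.
m = 4.267 * 113 = 482.171.
Rounded to nearest integer: 482.

482


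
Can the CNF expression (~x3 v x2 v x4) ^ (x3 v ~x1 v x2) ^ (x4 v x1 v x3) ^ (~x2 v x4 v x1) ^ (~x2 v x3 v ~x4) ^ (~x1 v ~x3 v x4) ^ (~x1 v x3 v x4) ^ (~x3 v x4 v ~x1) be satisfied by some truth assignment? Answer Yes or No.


Check all 16 possible truth assignments.
Number of satisfying assignments found: 5.
The formula is satisfiable.

Yes


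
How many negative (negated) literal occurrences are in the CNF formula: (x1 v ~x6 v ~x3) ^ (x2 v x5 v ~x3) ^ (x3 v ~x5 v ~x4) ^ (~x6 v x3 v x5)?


Scan each clause for negated literals.
Clause 1: 2 negative; Clause 2: 1 negative; Clause 3: 2 negative; Clause 4: 1 negative.
Total negative literal occurrences = 6.

6


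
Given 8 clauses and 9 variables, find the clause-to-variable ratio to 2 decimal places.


Clause-to-variable ratio = clauses / variables.
8 / 9 = 0.89.

0.89


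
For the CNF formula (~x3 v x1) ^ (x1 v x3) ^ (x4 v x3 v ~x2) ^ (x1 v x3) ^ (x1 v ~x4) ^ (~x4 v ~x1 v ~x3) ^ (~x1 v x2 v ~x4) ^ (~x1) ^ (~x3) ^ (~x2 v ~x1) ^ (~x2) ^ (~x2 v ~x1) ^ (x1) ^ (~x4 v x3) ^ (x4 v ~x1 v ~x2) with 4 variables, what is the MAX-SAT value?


Enumerate all 16 truth assignments.
For each, count how many of the 15 clauses are satisfied.
The formula is not fully satisfiable, so the maximum is below 15.
Maximum simultaneously satisfiable clauses = 14.

14


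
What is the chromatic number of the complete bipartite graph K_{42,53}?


K_{42,53} is bipartite by definition: the two parts are independent sets, with every edge crossing between them.
Color all vertices in one part with color 1 and all vertices in the other part with color 2.
Since the graph has at least one edge, one color does not suffice.
Chromatic number = 2.

2


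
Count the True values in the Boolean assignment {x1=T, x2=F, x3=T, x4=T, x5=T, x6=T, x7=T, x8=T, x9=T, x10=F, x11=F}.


The weight is the number of variables assigned True.
True variables: x1, x3, x4, x5, x6, x7, x8, x9.
Weight = 8.

8


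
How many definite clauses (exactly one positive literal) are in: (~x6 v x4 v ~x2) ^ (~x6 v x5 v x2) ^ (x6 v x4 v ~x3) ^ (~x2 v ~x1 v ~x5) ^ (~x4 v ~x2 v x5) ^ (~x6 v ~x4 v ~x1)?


A definite clause has exactly one positive literal.
Clause 1: 1 positive -> definite
Clause 2: 2 positive -> not definite
Clause 3: 2 positive -> not definite
Clause 4: 0 positive -> not definite
Clause 5: 1 positive -> definite
Clause 6: 0 positive -> not definite
Definite clause count = 2.

2


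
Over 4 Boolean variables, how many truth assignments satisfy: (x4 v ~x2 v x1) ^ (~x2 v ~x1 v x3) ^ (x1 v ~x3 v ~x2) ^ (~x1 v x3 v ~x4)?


Enumerate all 16 truth assignments over 4 variables.
Test each against every clause.
Satisfying assignments found: 10.

10


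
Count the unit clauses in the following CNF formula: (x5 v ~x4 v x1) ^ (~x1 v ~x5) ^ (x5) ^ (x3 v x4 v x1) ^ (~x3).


A unit clause contains exactly one literal.
Unit clauses found: (x5), (~x3).
Count = 2.

2


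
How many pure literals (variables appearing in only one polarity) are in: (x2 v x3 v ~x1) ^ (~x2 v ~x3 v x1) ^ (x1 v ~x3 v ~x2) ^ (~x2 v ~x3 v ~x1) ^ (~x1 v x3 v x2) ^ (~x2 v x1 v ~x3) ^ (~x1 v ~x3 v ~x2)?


A pure literal appears in only one polarity across all clauses.
No pure literals found.
Count = 0.

0


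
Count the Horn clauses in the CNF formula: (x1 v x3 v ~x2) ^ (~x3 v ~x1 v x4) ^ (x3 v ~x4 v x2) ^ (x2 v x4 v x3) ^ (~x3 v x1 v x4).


A Horn clause has at most one positive literal.
Clause 1: 2 positive lit(s) -> not Horn
Clause 2: 1 positive lit(s) -> Horn
Clause 3: 2 positive lit(s) -> not Horn
Clause 4: 3 positive lit(s) -> not Horn
Clause 5: 2 positive lit(s) -> not Horn
Total Horn clauses = 1.

1


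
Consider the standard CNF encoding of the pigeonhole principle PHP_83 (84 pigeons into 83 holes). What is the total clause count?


The PHP encoding has two parts:
1) At-least-one-hole clauses: 84 (one per pigeon, each with 83 literals).
2) At-most-one-pigeon-per-hole clauses: 83 holes * C(84,2) = 83 * 3486 = 289338.
Total clauses = 84 + 289338 = 289422.

289422


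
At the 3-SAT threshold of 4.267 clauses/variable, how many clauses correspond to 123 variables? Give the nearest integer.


The 3-SAT phase transition occurs at approximately 4.267 clauses per variable.
m = 4.267 * 123 = 524.841.
Rounded to nearest integer: 525.

525


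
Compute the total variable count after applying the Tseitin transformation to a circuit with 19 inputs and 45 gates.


The Tseitin transformation introduces one auxiliary variable per gate.
Total variables = inputs + gates = 19 + 45 = 64.

64


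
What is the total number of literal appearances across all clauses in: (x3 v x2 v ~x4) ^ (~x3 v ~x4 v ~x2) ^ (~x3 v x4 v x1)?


Clause lengths: 3, 3, 3.
Sum = 3 + 3 + 3 = 9.

9


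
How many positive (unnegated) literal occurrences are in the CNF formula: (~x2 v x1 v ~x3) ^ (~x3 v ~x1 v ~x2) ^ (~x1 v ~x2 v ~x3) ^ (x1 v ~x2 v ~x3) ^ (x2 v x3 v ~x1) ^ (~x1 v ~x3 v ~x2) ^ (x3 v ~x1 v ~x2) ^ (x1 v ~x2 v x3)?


Scan each clause for unnegated literals.
Clause 1: 1 positive; Clause 2: 0 positive; Clause 3: 0 positive; Clause 4: 1 positive; Clause 5: 2 positive; Clause 6: 0 positive; Clause 7: 1 positive; Clause 8: 2 positive.
Total positive literal occurrences = 7.

7


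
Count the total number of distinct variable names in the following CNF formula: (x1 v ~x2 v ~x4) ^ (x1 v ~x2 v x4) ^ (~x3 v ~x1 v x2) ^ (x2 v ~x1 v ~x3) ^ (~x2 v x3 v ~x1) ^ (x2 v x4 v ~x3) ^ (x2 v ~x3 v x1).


Identify each distinct variable in the formula.
Variables found: x1, x2, x3, x4.
Total distinct variables = 4.

4


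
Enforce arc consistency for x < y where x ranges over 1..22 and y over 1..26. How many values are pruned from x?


For the constraint x < y, x needs a supporting value in y's domain.
x can be at most 25 (one less than y's maximum).
Valid x values from domain: 22 out of 22.
Pruned = 22 - 22 = 0.

0


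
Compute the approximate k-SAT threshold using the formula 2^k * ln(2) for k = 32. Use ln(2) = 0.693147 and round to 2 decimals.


Using the asymptotic formula: threshold ~ 2^k * ln(2).
2^32 = 4294967296.
4294967296 * 0.693147 = 2977043696.32.

2977043696.32


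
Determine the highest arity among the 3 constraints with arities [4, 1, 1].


The arities are: 4, 1, 1.
Scan for the maximum value.
Maximum arity = 4.

4


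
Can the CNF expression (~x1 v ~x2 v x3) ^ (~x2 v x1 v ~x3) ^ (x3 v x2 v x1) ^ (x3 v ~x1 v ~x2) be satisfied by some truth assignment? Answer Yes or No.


Check all 8 possible truth assignments.
Number of satisfying assignments found: 5.
The formula is satisfiable.

Yes


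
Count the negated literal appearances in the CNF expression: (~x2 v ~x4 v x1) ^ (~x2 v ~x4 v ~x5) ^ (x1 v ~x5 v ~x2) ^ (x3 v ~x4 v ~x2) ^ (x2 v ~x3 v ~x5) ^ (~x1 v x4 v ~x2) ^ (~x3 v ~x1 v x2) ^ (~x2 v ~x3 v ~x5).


Scan each clause for negated literals.
Clause 1: 2 negative; Clause 2: 3 negative; Clause 3: 2 negative; Clause 4: 2 negative; Clause 5: 2 negative; Clause 6: 2 negative; Clause 7: 2 negative; Clause 8: 3 negative.
Total negative literal occurrences = 18.

18


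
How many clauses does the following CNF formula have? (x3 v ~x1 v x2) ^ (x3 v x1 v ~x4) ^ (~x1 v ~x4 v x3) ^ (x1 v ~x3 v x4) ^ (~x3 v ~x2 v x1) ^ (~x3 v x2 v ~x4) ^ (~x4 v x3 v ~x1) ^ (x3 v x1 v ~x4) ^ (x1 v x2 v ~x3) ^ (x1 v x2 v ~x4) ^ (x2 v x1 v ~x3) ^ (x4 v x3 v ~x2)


Each group enclosed in parentheses joined by ^ is one clause.
Counting the conjuncts: 12 clauses.

12


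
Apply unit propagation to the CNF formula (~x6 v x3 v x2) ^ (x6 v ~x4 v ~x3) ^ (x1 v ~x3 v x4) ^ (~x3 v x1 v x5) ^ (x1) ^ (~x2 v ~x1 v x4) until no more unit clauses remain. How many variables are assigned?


Unit propagation repeatedly assigns the literal in any unit clause, then simplifies.
Assignments in order: x1 = T.
No further unit clauses remain.
Total variables assigned = 1.

1


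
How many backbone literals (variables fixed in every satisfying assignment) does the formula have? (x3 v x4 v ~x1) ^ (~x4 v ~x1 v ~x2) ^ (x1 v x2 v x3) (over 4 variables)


Find all satisfying assignments: 10 model(s).
Check which variables have the same value in every model.
No variable is fixed across all models.
Backbone size = 0.

0


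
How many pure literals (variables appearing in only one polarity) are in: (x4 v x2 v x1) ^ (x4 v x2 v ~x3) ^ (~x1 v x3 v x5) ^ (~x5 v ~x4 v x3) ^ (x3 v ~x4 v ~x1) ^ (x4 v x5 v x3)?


A pure literal appears in only one polarity across all clauses.
Pure literals: x2 (positive only).
Count = 1.

1


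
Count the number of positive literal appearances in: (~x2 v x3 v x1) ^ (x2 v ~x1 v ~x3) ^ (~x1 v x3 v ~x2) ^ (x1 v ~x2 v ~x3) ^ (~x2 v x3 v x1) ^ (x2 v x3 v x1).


Scan each clause for unnegated literals.
Clause 1: 2 positive; Clause 2: 1 positive; Clause 3: 1 positive; Clause 4: 1 positive; Clause 5: 2 positive; Clause 6: 3 positive.
Total positive literal occurrences = 10.

10


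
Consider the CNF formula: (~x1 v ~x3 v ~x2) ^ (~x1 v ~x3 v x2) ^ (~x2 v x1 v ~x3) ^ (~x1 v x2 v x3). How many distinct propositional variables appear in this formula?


Identify each distinct variable in the formula.
Variables found: x1, x2, x3.
Total distinct variables = 3.

3


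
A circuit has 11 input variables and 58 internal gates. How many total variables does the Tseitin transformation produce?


The Tseitin transformation introduces one auxiliary variable per gate.
Total variables = inputs + gates = 11 + 58 = 69.

69


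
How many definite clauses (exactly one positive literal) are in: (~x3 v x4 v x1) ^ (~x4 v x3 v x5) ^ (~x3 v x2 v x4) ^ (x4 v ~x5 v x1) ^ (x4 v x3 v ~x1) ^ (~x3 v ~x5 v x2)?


A definite clause has exactly one positive literal.
Clause 1: 2 positive -> not definite
Clause 2: 2 positive -> not definite
Clause 3: 2 positive -> not definite
Clause 4: 2 positive -> not definite
Clause 5: 2 positive -> not definite
Clause 6: 1 positive -> definite
Definite clause count = 1.

1


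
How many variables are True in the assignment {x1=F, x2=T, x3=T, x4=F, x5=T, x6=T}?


The weight is the number of variables assigned True.
True variables: x2, x3, x5, x6.
Weight = 4.

4


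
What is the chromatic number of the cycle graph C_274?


A cycle on an even number of vertices is bipartite: alternate two colors around the cycle.
Since 274 is even, two colors suffice, and at least two are needed because the graph has edges.
Chromatic number = 2.

2


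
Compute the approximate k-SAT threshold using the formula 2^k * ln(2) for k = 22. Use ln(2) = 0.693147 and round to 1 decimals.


Using the asymptotic formula: threshold ~ 2^k * ln(2).
2^22 = 4194304.
4194304 * 0.693147 = 2907269.2.

2907269.2


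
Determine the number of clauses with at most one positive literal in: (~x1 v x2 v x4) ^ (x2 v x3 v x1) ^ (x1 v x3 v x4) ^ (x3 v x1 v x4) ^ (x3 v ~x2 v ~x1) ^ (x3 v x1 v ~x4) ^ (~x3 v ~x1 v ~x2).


A Horn clause has at most one positive literal.
Clause 1: 2 positive lit(s) -> not Horn
Clause 2: 3 positive lit(s) -> not Horn
Clause 3: 3 positive lit(s) -> not Horn
Clause 4: 3 positive lit(s) -> not Horn
Clause 5: 1 positive lit(s) -> Horn
Clause 6: 2 positive lit(s) -> not Horn
Clause 7: 0 positive lit(s) -> Horn
Total Horn clauses = 2.

2


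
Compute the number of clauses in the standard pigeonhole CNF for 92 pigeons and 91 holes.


The PHP encoding has two parts:
1) At-least-one-hole clauses: 92 (one per pigeon, each with 91 literals).
2) At-most-one-pigeon-per-hole clauses: 91 holes * C(92,2) = 91 * 4186 = 380926.
Total clauses = 92 + 380926 = 381018.

381018


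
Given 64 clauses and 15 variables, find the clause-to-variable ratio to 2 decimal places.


Clause-to-variable ratio = clauses / variables.
64 / 15 = 4.27.

4.27


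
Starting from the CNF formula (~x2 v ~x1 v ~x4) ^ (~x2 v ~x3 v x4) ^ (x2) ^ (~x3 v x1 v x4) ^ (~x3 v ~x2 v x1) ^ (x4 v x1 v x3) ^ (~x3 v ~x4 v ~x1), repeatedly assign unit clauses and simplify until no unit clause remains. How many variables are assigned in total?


Unit propagation repeatedly assigns the literal in any unit clause, then simplifies.
Assignments in order: x2 = T.
No further unit clauses remain.
Total variables assigned = 1.

1


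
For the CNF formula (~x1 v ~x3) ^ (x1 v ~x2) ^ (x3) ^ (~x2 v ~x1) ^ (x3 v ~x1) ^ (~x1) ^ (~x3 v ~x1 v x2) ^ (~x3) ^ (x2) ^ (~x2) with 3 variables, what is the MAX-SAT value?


Enumerate all 8 truth assignments.
For each, count how many of the 10 clauses are satisfied.
The formula is not fully satisfiable, so the maximum is below 10.
Maximum simultaneously satisfiable clauses = 8.

8


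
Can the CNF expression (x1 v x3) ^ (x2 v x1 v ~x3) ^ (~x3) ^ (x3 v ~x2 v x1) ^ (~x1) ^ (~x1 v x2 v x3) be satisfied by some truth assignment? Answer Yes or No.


Check all 8 possible truth assignments.
Number of satisfying assignments found: 0.
The formula is unsatisfiable.

No


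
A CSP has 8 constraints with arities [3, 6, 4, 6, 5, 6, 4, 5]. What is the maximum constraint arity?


The arities are: 3, 6, 4, 6, 5, 6, 4, 5.
Scan for the maximum value.
Maximum arity = 6.

6


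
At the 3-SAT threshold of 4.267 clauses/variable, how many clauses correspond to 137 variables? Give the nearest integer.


The 3-SAT phase transition occurs at approximately 4.267 clauses per variable.
m = 4.267 * 137 = 584.579.
Rounded to nearest integer: 585.

585


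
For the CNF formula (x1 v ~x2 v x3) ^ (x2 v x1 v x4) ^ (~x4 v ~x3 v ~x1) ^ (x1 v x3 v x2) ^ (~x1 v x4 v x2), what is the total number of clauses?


Each group enclosed in parentheses joined by ^ is one clause.
Counting the conjuncts: 5 clauses.

5


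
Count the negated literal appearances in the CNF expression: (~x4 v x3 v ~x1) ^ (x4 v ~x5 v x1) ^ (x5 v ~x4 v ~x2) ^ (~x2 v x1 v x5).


Scan each clause for negated literals.
Clause 1: 2 negative; Clause 2: 1 negative; Clause 3: 2 negative; Clause 4: 1 negative.
Total negative literal occurrences = 6.

6


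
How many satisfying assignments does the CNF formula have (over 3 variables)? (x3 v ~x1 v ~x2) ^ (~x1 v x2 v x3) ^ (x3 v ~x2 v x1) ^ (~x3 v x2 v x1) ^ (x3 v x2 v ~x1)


Enumerate all 8 truth assignments over 3 variables.
Test each against every clause.
Satisfying assignments found: 4.

4


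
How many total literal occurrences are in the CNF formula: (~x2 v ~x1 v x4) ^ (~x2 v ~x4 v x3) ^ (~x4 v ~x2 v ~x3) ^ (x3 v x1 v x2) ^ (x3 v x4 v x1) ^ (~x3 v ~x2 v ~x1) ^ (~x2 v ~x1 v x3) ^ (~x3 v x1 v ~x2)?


Clause lengths: 3, 3, 3, 3, 3, 3, 3, 3.
Sum = 3 + 3 + 3 + 3 + 3 + 3 + 3 + 3 = 24.

24


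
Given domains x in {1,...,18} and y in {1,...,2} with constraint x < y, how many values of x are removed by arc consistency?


For the constraint x < y, x needs a supporting value in y's domain.
x can be at most 1 (one less than y's maximum).
Valid x values from domain: 1 out of 18.
Pruned = 18 - 1 = 17.

17


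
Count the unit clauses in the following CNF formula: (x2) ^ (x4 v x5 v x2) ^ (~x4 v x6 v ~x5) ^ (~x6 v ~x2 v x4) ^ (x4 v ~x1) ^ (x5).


A unit clause contains exactly one literal.
Unit clauses found: (x2), (x5).
Count = 2.

2


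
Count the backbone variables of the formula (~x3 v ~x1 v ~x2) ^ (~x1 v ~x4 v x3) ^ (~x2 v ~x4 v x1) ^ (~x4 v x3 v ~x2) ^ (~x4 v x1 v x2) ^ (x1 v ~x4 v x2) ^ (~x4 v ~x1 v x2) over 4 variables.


Find all satisfying assignments: 7 model(s).
Check which variables have the same value in every model.
Fixed variables: x4=F.
Backbone size = 1.

1


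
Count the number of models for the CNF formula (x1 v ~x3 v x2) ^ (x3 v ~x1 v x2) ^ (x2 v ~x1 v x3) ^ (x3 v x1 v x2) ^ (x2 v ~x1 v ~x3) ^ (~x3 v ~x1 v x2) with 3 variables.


Enumerate all 8 truth assignments over 3 variables.
Test each against every clause.
Satisfying assignments found: 4.

4


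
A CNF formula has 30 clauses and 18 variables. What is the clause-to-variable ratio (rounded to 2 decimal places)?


Clause-to-variable ratio = clauses / variables.
30 / 18 = 1.67.

1.67


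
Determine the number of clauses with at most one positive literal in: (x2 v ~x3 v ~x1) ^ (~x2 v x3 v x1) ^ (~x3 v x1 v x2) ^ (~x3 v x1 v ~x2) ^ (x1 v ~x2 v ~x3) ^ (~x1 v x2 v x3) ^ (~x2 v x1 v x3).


A Horn clause has at most one positive literal.
Clause 1: 1 positive lit(s) -> Horn
Clause 2: 2 positive lit(s) -> not Horn
Clause 3: 2 positive lit(s) -> not Horn
Clause 4: 1 positive lit(s) -> Horn
Clause 5: 1 positive lit(s) -> Horn
Clause 6: 2 positive lit(s) -> not Horn
Clause 7: 2 positive lit(s) -> not Horn
Total Horn clauses = 3.

3


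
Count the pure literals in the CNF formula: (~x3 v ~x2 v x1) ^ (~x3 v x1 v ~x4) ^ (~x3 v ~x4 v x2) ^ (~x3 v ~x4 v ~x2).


A pure literal appears in only one polarity across all clauses.
Pure literals: x1 (positive only), x3 (negative only), x4 (negative only).
Count = 3.

3


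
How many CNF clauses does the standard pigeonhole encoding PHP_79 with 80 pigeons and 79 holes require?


The PHP encoding has two parts:
1) At-least-one-hole clauses: 80 (one per pigeon, each with 79 literals).
2) At-most-one-pigeon-per-hole clauses: 79 holes * C(80,2) = 79 * 3160 = 249640.
Total clauses = 80 + 249640 = 249720.

249720


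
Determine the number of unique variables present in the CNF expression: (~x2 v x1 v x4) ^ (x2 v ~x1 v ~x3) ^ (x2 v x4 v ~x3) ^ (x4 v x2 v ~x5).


Identify each distinct variable in the formula.
Variables found: x1, x2, x3, x4, x5.
Total distinct variables = 5.

5


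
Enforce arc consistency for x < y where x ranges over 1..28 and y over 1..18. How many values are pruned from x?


For the constraint x < y, x needs a supporting value in y's domain.
x can be at most 17 (one less than y's maximum).
Valid x values from domain: 17 out of 28.
Pruned = 28 - 17 = 11.

11


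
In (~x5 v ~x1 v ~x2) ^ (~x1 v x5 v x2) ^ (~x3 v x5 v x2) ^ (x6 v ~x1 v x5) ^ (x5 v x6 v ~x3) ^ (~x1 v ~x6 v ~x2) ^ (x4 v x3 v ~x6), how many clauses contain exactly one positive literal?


A definite clause has exactly one positive literal.
Clause 1: 0 positive -> not definite
Clause 2: 2 positive -> not definite
Clause 3: 2 positive -> not definite
Clause 4: 2 positive -> not definite
Clause 5: 2 positive -> not definite
Clause 6: 0 positive -> not definite
Clause 7: 2 positive -> not definite
Definite clause count = 0.

0


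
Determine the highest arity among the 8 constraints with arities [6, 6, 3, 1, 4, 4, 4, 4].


The arities are: 6, 6, 3, 1, 4, 4, 4, 4.
Scan for the maximum value.
Maximum arity = 6.

6


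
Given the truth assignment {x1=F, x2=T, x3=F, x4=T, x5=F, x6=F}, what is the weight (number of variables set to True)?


The weight is the number of variables assigned True.
True variables: x2, x4.
Weight = 2.

2


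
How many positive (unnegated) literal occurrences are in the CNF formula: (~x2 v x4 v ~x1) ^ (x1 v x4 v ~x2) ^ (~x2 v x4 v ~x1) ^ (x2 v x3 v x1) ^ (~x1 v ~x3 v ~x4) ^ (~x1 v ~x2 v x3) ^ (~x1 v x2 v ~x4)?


Scan each clause for unnegated literals.
Clause 1: 1 positive; Clause 2: 2 positive; Clause 3: 1 positive; Clause 4: 3 positive; Clause 5: 0 positive; Clause 6: 1 positive; Clause 7: 1 positive.
Total positive literal occurrences = 9.

9


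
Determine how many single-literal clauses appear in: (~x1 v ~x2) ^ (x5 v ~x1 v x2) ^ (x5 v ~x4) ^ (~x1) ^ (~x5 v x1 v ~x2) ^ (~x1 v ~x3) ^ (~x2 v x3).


A unit clause contains exactly one literal.
Unit clauses found: (~x1).
Count = 1.

1


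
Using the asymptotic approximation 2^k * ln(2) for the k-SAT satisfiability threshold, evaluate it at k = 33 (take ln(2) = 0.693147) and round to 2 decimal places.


Using the asymptotic formula: threshold ~ 2^k * ln(2).
2^33 = 8589934592.
8589934592 * 0.693147 = 5954087392.64.

5954087392.64


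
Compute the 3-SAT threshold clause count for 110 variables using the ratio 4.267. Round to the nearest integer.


The 3-SAT phase transition occurs at approximately 4.267 clauses per variable.
m = 4.267 * 110 = 469.37.
Rounded to nearest integer: 469.

469


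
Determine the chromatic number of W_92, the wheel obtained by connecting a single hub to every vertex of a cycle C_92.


W_92 consists of the cycle C_92 together with a hub vertex adjacent to every cycle vertex.
The cycle C_92 needs 2 colors (even cycle -> 2).
The hub is adjacent to every cycle vertex, so it must receive a new color distinct from all of them.
Chromatic number = 2 + 1 = 3.

3


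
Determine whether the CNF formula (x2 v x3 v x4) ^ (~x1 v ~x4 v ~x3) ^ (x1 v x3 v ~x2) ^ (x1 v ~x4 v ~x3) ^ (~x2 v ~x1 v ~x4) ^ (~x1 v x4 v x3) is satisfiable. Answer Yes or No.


Check all 16 possible truth assignments.
Number of satisfying assignments found: 6.
The formula is satisfiable.

Yes


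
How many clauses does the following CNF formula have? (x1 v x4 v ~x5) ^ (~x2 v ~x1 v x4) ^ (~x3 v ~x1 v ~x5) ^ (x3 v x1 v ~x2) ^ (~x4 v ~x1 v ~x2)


Each group enclosed in parentheses joined by ^ is one clause.
Counting the conjuncts: 5 clauses.

5


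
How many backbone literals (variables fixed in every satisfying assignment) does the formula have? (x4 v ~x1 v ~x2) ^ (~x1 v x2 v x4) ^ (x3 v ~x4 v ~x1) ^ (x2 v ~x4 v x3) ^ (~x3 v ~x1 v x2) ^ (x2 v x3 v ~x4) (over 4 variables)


Find all satisfying assignments: 8 model(s).
Check which variables have the same value in every model.
No variable is fixed across all models.
Backbone size = 0.

0
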